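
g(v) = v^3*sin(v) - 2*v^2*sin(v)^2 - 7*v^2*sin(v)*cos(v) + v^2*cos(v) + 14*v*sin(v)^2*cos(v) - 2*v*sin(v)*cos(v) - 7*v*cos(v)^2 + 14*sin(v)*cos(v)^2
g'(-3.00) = -38.34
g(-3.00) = 6.05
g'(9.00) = -820.68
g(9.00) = 351.77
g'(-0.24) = 7.05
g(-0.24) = -1.70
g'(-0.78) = 1.96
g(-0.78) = -4.54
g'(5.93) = -13.65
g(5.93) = 4.70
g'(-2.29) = 6.54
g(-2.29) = -1.94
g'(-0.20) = 7.11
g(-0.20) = -1.42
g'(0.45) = 4.27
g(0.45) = 2.69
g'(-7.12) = -152.57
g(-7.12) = 396.36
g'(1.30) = -7.66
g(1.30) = 0.55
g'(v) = v^3*cos(v) + 7*v^2*sin(v)^2 - 4*v^2*sin(v)*cos(v) + 2*v^2*sin(v) - 7*v^2*cos(v)^2 - 14*v*sin(v)^3 - 2*v*sin(v)^2 + 28*v*sin(v)*cos(v)^2 - 2*v*cos(v)^2 + 2*v*cos(v) - 14*sin(v)^2*cos(v) - 2*sin(v)*cos(v) + 14*cos(v)^3 - 7*cos(v)^2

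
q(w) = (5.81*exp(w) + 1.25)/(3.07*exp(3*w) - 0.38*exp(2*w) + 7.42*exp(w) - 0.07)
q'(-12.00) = -0.01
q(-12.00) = -17.87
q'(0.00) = -0.53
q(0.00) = 0.70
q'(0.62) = -0.48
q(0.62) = 0.38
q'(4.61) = -0.00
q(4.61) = 0.00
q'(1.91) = -0.08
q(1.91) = 0.04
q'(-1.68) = -1.08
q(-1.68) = 1.77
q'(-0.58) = -0.51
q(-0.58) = 1.00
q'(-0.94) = -0.58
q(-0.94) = 1.19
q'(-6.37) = -5.05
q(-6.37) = -21.99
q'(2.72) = -0.02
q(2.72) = 0.01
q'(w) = (5.81*exp(w) + 1.25)*(-9.21*exp(3*w) + 0.76*exp(2*w) - 7.42*exp(w))/(3.07*exp(3*w) - 0.38*exp(2*w) + 7.42*exp(w) - 0.07)^2 + 5.81*exp(w)/(3.07*exp(3*w) - 0.38*exp(2*w) + 7.42*exp(w) - 0.07) = (-35.6734*exp(3*w) - 9.3047*exp(2*w) + 0.950000000000003*exp(w) - 9.6817)*exp(w)/(9.4249*exp(6*w) - 2.3332*exp(5*w) + 45.7032*exp(4*w) - 6.069*exp(3*w) + 55.1096*exp(2*w) - 1.0388*exp(w) + 0.0049)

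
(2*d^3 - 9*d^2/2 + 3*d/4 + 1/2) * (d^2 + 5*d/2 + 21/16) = 2*d^5 + d^4/2 - 63*d^3/8 - 113*d^2/32 + 143*d/64 + 21/32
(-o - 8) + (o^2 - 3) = o^2 - o - 11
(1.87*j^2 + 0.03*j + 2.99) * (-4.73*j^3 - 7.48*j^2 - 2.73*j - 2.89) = -8.8451*j^5 - 14.1295*j^4 - 19.4722*j^3 - 27.8514*j^2 - 8.2494*j - 8.6411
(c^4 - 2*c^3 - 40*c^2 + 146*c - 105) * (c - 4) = c^5 - 6*c^4 - 32*c^3 + 306*c^2 - 689*c + 420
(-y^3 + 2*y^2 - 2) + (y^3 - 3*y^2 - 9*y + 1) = -y^2 - 9*y - 1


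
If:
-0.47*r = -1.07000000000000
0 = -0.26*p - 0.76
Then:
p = -2.92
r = 2.28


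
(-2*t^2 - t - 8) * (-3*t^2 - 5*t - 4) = 6*t^4 + 13*t^3 + 37*t^2 + 44*t + 32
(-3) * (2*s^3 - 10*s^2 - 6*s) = -6*s^3 + 30*s^2 + 18*s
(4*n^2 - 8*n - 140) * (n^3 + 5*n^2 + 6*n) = 4*n^5 + 12*n^4 - 156*n^3 - 748*n^2 - 840*n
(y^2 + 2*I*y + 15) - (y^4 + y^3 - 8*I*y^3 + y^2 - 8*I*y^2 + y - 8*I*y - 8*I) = -y^4 - y^3 + 8*I*y^3 + 8*I*y^2 - y + 10*I*y + 15 + 8*I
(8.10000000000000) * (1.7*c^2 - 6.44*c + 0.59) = 13.77*c^2 - 52.164*c + 4.779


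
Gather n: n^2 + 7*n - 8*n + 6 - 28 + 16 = n^2 - n - 6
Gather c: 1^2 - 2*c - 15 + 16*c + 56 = 14*c + 42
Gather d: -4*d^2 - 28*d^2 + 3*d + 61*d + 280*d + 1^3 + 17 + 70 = -32*d^2 + 344*d + 88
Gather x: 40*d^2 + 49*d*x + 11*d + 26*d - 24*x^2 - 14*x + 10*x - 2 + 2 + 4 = 40*d^2 + 37*d - 24*x^2 + x*(49*d - 4) + 4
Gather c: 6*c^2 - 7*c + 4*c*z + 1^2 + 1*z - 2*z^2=6*c^2 + c*(4*z - 7) - 2*z^2 + z + 1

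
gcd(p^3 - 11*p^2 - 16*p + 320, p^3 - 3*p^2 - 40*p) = p^2 - 3*p - 40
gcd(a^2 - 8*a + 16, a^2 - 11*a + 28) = a - 4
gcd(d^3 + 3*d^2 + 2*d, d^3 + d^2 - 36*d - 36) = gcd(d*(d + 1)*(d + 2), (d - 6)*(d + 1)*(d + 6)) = d + 1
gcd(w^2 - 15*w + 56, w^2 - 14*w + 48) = w - 8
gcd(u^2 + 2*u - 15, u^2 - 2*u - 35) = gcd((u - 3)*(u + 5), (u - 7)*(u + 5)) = u + 5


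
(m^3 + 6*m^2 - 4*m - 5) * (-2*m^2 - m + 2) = -2*m^5 - 13*m^4 + 4*m^3 + 26*m^2 - 3*m - 10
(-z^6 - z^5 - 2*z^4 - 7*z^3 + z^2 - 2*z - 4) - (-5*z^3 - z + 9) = -z^6 - z^5 - 2*z^4 - 2*z^3 + z^2 - z - 13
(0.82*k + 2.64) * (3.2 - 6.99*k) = -5.7318*k^2 - 15.8296*k + 8.448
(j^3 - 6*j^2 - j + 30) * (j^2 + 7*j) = j^5 + j^4 - 43*j^3 + 23*j^2 + 210*j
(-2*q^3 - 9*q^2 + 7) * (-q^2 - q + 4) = 2*q^5 + 11*q^4 + q^3 - 43*q^2 - 7*q + 28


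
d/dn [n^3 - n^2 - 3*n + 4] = 3*n^2 - 2*n - 3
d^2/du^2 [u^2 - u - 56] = 2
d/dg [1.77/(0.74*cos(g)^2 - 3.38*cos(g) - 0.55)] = (2.6196*cos(g) - 5.9826)*sin(g)/(-0.74*cos(g)^2 + 3.38*cos(g) + 0.55)^2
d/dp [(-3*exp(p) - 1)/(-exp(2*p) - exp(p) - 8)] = (-(2*exp(p) + 1)*(3*exp(p) + 1) + 3*exp(2*p) + 3*exp(p) + 24)*exp(p)/(exp(2*p) + exp(p) + 8)^2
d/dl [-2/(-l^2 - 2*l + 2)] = 4*(-l - 1)/(l^2 + 2*l - 2)^2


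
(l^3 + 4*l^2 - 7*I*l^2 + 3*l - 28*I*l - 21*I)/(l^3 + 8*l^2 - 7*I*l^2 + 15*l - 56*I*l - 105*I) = (l + 1)/(l + 5)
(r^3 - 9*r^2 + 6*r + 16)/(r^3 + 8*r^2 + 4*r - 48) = (r^2 - 7*r - 8)/(r^2 + 10*r + 24)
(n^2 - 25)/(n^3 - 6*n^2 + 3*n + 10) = (n + 5)/(n^2 - n - 2)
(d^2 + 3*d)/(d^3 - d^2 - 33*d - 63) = d/(d^2 - 4*d - 21)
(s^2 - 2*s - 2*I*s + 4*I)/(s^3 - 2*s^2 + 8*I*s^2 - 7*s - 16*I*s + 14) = (s - 2*I)/(s^2 + 8*I*s - 7)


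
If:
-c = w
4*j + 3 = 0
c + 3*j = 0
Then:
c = 9/4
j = -3/4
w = -9/4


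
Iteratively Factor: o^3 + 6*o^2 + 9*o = (o)*(o^2 + 6*o + 9) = o*(o + 3)*(o + 3)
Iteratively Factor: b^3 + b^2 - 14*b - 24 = (b - 4)*(b^2 + 5*b + 6) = (b - 4)*(b + 2)*(b + 3)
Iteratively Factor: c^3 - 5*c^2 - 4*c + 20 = (c - 2)*(c^2 - 3*c - 10) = (c - 2)*(c + 2)*(c - 5)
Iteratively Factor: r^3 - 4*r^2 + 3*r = (r)*(r^2 - 4*r + 3) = r*(r - 1)*(r - 3)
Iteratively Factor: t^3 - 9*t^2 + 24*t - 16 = (t - 4)*(t^2 - 5*t + 4) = (t - 4)*(t - 1)*(t - 4)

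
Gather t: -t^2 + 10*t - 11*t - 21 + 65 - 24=-t^2 - t + 20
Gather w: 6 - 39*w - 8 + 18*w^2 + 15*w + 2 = 18*w^2 - 24*w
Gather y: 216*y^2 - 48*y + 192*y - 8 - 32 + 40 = 216*y^2 + 144*y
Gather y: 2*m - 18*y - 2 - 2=2*m - 18*y - 4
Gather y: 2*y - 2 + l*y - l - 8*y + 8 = -l + y*(l - 6) + 6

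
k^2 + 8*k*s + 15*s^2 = (k + 3*s)*(k + 5*s)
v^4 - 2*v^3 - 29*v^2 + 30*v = v*(v - 6)*(v - 1)*(v + 5)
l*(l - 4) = l^2 - 4*l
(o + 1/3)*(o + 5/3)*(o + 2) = o^3 + 4*o^2 + 41*o/9 + 10/9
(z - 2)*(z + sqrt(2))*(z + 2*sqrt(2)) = z^3 - 2*z^2 + 3*sqrt(2)*z^2 - 6*sqrt(2)*z + 4*z - 8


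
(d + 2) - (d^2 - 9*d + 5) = -d^2 + 10*d - 3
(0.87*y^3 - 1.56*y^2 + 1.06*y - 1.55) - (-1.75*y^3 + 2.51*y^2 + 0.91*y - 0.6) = 2.62*y^3 - 4.07*y^2 + 0.15*y - 0.95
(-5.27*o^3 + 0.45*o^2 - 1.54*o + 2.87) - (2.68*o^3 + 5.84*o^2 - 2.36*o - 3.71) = -7.95*o^3 - 5.39*o^2 + 0.82*o + 6.58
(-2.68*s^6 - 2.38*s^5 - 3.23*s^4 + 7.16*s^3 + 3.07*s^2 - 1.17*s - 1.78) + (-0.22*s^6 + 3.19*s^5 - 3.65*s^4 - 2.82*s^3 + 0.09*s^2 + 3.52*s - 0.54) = -2.9*s^6 + 0.81*s^5 - 6.88*s^4 + 4.34*s^3 + 3.16*s^2 + 2.35*s - 2.32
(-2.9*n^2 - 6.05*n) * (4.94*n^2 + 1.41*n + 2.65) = -14.326*n^4 - 33.976*n^3 - 16.2155*n^2 - 16.0325*n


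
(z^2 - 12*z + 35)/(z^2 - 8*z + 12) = (z^2 - 12*z + 35)/(z^2 - 8*z + 12)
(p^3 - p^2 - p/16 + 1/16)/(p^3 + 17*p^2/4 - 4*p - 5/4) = (p - 1/4)/(p + 5)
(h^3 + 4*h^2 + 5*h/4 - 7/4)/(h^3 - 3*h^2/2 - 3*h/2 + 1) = (h + 7/2)/(h - 2)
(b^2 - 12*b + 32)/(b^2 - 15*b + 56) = (b - 4)/(b - 7)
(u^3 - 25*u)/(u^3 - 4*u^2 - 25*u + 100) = u/(u - 4)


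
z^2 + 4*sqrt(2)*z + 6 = (z + sqrt(2))*(z + 3*sqrt(2))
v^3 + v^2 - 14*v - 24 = (v - 4)*(v + 2)*(v + 3)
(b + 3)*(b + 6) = b^2 + 9*b + 18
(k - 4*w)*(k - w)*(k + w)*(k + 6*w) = k^4 + 2*k^3*w - 25*k^2*w^2 - 2*k*w^3 + 24*w^4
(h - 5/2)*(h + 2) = h^2 - h/2 - 5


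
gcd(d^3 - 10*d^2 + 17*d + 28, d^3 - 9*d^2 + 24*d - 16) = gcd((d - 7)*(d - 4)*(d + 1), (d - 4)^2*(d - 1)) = d - 4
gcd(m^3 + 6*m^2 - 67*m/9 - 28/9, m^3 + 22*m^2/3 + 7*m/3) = m^2 + 22*m/3 + 7/3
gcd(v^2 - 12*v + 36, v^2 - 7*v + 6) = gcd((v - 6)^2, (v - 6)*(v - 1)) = v - 6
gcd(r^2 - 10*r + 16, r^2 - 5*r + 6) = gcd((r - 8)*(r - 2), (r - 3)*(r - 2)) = r - 2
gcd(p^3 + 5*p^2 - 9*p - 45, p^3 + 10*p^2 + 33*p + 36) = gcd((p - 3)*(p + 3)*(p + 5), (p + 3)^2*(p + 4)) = p + 3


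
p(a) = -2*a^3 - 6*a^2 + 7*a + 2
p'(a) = -6*a^2 - 12*a + 7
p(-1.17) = -11.20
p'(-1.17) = 12.83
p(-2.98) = -19.22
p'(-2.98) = -10.52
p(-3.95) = 3.99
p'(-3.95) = -39.22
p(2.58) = -54.23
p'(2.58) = -63.90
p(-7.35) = 420.55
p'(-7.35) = -228.94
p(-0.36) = -1.20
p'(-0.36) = 10.54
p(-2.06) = -20.40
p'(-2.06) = 6.26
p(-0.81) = -6.54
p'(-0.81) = 12.78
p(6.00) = -604.00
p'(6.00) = -281.00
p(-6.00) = 176.00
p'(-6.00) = -137.00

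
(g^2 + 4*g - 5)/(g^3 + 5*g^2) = (g - 1)/g^2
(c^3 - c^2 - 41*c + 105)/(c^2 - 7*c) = (c^3 - c^2 - 41*c + 105)/(c*(c - 7))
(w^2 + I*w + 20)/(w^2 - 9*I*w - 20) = (w + 5*I)/(w - 5*I)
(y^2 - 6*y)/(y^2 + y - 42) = y/(y + 7)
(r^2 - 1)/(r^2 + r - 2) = (r + 1)/(r + 2)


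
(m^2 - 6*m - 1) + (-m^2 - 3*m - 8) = -9*m - 9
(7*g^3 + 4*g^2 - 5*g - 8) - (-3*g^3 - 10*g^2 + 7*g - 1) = 10*g^3 + 14*g^2 - 12*g - 7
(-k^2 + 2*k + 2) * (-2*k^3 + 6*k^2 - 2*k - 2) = 2*k^5 - 10*k^4 + 10*k^3 + 10*k^2 - 8*k - 4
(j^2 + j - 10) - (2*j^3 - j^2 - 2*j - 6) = -2*j^3 + 2*j^2 + 3*j - 4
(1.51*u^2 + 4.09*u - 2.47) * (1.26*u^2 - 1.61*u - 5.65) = 1.9026*u^4 + 2.7223*u^3 - 18.2286*u^2 - 19.1318*u + 13.9555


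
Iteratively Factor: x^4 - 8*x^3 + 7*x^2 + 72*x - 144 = (x - 4)*(x^3 - 4*x^2 - 9*x + 36) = (x - 4)*(x + 3)*(x^2 - 7*x + 12) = (x - 4)^2*(x + 3)*(x - 3)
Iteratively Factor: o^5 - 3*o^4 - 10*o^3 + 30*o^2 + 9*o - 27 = (o + 1)*(o^4 - 4*o^3 - 6*o^2 + 36*o - 27) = (o - 1)*(o + 1)*(o^3 - 3*o^2 - 9*o + 27) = (o - 3)*(o - 1)*(o + 1)*(o^2 - 9) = (o - 3)*(o - 1)*(o + 1)*(o + 3)*(o - 3)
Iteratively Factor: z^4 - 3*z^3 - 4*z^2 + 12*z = (z - 2)*(z^3 - z^2 - 6*z) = z*(z - 2)*(z^2 - z - 6) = z*(z - 3)*(z - 2)*(z + 2)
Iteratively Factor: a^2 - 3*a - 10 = (a + 2)*(a - 5)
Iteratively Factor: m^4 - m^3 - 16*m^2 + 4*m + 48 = (m - 4)*(m^3 + 3*m^2 - 4*m - 12) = (m - 4)*(m - 2)*(m^2 + 5*m + 6) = (m - 4)*(m - 2)*(m + 2)*(m + 3)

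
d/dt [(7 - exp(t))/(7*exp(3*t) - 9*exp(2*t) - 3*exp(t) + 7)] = (-3*(exp(t) - 7)*(-7*exp(2*t) + 6*exp(t) + 1) - 7*exp(3*t) + 9*exp(2*t) + 3*exp(t) - 7)*exp(t)/(7*exp(3*t) - 9*exp(2*t) - 3*exp(t) + 7)^2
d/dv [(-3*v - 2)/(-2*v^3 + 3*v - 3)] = 3*(2*v^3 - 3*v - (3*v + 2)*(2*v^2 - 1) + 3)/(2*v^3 - 3*v + 3)^2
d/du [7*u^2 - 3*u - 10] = 14*u - 3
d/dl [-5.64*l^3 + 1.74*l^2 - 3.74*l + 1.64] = -16.92*l^2 + 3.48*l - 3.74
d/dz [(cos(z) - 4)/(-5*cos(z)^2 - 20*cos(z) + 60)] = (sin(z)^2 + 8*cos(z) + 3)*sin(z)/(5*(cos(z)^2 + 4*cos(z) - 12)^2)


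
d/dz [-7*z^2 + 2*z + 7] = 2 - 14*z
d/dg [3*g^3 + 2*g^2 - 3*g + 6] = 9*g^2 + 4*g - 3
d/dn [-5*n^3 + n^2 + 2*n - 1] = -15*n^2 + 2*n + 2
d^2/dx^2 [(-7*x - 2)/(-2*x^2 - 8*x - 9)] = 4*(8*(x + 2)^2*(7*x + 2) - 3*(7*x + 10)*(2*x^2 + 8*x + 9))/(2*x^2 + 8*x + 9)^3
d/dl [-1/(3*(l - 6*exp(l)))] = (1 - 6*exp(l))/(3*(l - 6*exp(l))^2)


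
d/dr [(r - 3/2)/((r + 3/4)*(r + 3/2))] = 32*(-2*r^2 + 6*r + 9)/(64*r^4 + 288*r^3 + 468*r^2 + 324*r + 81)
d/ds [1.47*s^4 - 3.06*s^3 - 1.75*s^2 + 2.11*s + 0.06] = 5.88*s^3 - 9.18*s^2 - 3.5*s + 2.11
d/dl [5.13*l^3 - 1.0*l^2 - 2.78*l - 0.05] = 15.39*l^2 - 2.0*l - 2.78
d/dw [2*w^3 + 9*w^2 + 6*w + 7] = 6*w^2 + 18*w + 6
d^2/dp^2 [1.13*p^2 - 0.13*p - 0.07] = 2.26000000000000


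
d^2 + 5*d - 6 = (d - 1)*(d + 6)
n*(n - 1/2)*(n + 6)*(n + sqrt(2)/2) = n^4 + sqrt(2)*n^3/2 + 11*n^3/2 - 3*n^2 + 11*sqrt(2)*n^2/4 - 3*sqrt(2)*n/2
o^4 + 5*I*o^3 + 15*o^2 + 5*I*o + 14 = (o - 2*I)*(o - I)*(o + I)*(o + 7*I)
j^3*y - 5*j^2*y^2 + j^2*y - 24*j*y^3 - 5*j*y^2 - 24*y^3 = (j - 8*y)*(j + 3*y)*(j*y + y)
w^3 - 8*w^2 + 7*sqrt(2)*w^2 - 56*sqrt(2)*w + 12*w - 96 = (w - 8)*(w + sqrt(2))*(w + 6*sqrt(2))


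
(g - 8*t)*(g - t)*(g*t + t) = g^3*t - 9*g^2*t^2 + g^2*t + 8*g*t^3 - 9*g*t^2 + 8*t^3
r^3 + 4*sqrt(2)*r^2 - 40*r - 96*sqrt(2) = (r - 4*sqrt(2))*(r + 2*sqrt(2))*(r + 6*sqrt(2))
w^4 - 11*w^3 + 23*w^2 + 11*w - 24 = (w - 8)*(w - 3)*(w - 1)*(w + 1)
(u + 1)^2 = u^2 + 2*u + 1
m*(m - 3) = m^2 - 3*m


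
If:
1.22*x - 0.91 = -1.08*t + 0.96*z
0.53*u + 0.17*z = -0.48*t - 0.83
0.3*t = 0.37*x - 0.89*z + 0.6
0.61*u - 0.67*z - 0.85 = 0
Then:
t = 8.66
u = -6.97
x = -12.91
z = -7.61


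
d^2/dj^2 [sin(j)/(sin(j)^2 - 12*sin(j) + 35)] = (-sin(j)^5 - 12*sin(j)^4 + 212*sin(j)^3 - 420*sin(j)^2 - 1435*sin(j) + 840)/((sin(j) - 7)^3*(sin(j) - 5)^3)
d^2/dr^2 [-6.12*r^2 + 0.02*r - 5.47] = -12.2400000000000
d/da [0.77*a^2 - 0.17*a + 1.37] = 1.54*a - 0.17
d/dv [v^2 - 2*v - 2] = 2*v - 2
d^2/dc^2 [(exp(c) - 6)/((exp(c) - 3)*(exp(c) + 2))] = (exp(4*c) - 23*exp(3*c) + 54*exp(2*c) - 156*exp(c) + 72)*exp(c)/(exp(6*c) - 3*exp(5*c) - 15*exp(4*c) + 35*exp(3*c) + 90*exp(2*c) - 108*exp(c) - 216)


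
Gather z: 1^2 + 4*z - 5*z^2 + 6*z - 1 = -5*z^2 + 10*z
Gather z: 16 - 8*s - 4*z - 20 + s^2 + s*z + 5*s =s^2 - 3*s + z*(s - 4) - 4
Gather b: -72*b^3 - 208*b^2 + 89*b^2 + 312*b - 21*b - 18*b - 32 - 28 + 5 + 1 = -72*b^3 - 119*b^2 + 273*b - 54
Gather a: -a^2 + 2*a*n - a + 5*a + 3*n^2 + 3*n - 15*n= -a^2 + a*(2*n + 4) + 3*n^2 - 12*n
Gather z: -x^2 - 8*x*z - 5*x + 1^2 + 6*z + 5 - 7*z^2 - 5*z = -x^2 - 5*x - 7*z^2 + z*(1 - 8*x) + 6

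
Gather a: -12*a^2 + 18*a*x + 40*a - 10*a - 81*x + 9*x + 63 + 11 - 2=-12*a^2 + a*(18*x + 30) - 72*x + 72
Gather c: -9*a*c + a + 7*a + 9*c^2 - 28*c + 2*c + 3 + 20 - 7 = 8*a + 9*c^2 + c*(-9*a - 26) + 16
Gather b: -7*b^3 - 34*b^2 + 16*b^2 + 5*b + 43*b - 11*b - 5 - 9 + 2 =-7*b^3 - 18*b^2 + 37*b - 12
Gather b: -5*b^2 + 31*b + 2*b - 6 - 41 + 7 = -5*b^2 + 33*b - 40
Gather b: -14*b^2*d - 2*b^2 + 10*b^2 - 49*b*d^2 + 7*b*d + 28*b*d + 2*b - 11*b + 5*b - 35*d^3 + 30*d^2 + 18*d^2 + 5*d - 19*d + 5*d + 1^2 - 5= b^2*(8 - 14*d) + b*(-49*d^2 + 35*d - 4) - 35*d^3 + 48*d^2 - 9*d - 4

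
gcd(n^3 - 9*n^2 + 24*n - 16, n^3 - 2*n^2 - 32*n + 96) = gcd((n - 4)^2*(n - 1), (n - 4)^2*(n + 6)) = n^2 - 8*n + 16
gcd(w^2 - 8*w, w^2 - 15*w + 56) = w - 8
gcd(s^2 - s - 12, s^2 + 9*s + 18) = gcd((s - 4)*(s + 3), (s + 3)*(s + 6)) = s + 3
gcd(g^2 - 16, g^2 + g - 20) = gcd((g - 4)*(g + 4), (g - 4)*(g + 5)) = g - 4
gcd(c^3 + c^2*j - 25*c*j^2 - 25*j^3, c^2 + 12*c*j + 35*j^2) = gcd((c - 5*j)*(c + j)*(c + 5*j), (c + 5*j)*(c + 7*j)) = c + 5*j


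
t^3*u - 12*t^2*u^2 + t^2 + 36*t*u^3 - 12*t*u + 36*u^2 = (t - 6*u)^2*(t*u + 1)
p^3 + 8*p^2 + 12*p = p*(p + 2)*(p + 6)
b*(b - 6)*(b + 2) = b^3 - 4*b^2 - 12*b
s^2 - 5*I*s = s*(s - 5*I)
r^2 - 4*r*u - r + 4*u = (r - 1)*(r - 4*u)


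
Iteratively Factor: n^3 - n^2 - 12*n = (n + 3)*(n^2 - 4*n) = n*(n + 3)*(n - 4)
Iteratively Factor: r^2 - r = (r - 1)*(r)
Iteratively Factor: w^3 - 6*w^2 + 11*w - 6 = (w - 3)*(w^2 - 3*w + 2) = (w - 3)*(w - 1)*(w - 2)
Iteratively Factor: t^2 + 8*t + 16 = (t + 4)*(t + 4)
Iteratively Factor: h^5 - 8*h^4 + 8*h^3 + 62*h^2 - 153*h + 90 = (h - 3)*(h^4 - 5*h^3 - 7*h^2 + 41*h - 30) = (h - 3)*(h - 2)*(h^3 - 3*h^2 - 13*h + 15) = (h - 3)*(h - 2)*(h + 3)*(h^2 - 6*h + 5) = (h - 5)*(h - 3)*(h - 2)*(h + 3)*(h - 1)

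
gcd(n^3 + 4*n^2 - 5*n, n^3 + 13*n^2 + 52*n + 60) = n + 5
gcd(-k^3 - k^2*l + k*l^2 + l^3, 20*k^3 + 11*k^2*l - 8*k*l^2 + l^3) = k + l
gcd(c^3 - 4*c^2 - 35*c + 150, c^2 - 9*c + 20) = c - 5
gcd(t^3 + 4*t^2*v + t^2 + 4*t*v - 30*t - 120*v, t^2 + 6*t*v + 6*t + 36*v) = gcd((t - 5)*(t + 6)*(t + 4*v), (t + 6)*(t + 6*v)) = t + 6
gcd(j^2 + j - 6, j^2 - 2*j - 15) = j + 3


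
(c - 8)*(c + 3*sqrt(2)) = c^2 - 8*c + 3*sqrt(2)*c - 24*sqrt(2)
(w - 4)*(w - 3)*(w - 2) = w^3 - 9*w^2 + 26*w - 24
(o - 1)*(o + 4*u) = o^2 + 4*o*u - o - 4*u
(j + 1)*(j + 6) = j^2 + 7*j + 6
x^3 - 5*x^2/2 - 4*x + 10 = (x - 5/2)*(x - 2)*(x + 2)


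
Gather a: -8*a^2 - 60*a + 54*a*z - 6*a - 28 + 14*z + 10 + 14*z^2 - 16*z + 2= -8*a^2 + a*(54*z - 66) + 14*z^2 - 2*z - 16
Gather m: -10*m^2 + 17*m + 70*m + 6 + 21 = -10*m^2 + 87*m + 27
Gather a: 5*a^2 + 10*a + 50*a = 5*a^2 + 60*a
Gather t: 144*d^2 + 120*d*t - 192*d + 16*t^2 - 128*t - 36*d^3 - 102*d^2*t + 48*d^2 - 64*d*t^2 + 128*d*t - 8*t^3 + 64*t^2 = -36*d^3 + 192*d^2 - 192*d - 8*t^3 + t^2*(80 - 64*d) + t*(-102*d^2 + 248*d - 128)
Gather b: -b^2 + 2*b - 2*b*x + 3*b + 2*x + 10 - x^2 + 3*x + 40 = -b^2 + b*(5 - 2*x) - x^2 + 5*x + 50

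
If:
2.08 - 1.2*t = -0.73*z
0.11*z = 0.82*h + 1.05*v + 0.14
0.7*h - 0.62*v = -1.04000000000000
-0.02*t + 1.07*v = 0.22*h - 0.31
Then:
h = -2.43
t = -14.67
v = -1.06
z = -26.97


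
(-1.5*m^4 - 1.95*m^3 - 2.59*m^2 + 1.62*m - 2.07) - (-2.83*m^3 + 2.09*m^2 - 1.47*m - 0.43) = -1.5*m^4 + 0.88*m^3 - 4.68*m^2 + 3.09*m - 1.64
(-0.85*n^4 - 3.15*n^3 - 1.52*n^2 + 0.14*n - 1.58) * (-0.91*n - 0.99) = 0.7735*n^5 + 3.708*n^4 + 4.5017*n^3 + 1.3774*n^2 + 1.2992*n + 1.5642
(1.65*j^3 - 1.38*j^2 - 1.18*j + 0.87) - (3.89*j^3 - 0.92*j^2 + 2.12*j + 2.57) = -2.24*j^3 - 0.46*j^2 - 3.3*j - 1.7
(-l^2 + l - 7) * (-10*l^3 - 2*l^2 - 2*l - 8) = 10*l^5 - 8*l^4 + 70*l^3 + 20*l^2 + 6*l + 56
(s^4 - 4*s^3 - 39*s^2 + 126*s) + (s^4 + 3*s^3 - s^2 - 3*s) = 2*s^4 - s^3 - 40*s^2 + 123*s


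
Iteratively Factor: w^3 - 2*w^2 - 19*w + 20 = (w - 5)*(w^2 + 3*w - 4) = (w - 5)*(w + 4)*(w - 1)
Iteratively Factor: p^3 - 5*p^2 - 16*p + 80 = (p + 4)*(p^2 - 9*p + 20) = (p - 4)*(p + 4)*(p - 5)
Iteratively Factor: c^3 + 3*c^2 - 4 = (c + 2)*(c^2 + c - 2) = (c - 1)*(c + 2)*(c + 2)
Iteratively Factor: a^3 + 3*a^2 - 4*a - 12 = (a + 3)*(a^2 - 4) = (a - 2)*(a + 3)*(a + 2)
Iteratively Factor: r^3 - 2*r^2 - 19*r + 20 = (r - 5)*(r^2 + 3*r - 4) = (r - 5)*(r - 1)*(r + 4)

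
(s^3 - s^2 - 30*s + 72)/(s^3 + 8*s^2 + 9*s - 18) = (s^2 - 7*s + 12)/(s^2 + 2*s - 3)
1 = 1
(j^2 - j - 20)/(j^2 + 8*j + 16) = (j - 5)/(j + 4)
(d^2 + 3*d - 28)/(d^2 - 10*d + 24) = (d + 7)/(d - 6)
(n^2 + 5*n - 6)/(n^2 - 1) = (n + 6)/(n + 1)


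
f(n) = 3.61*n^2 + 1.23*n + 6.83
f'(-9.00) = -63.75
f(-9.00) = 288.17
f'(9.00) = 66.21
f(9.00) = 310.31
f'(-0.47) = -2.16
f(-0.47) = 7.05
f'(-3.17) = -21.66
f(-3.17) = 39.21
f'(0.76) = 6.72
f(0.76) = 9.85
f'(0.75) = 6.64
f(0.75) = 9.78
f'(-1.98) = -13.07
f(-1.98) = 18.55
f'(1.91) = 15.02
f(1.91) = 22.35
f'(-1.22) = -7.58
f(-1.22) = 10.70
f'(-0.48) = -2.24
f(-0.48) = 7.07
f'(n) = 7.22*n + 1.23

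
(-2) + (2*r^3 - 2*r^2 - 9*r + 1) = 2*r^3 - 2*r^2 - 9*r - 1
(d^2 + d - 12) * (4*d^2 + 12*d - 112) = 4*d^4 + 16*d^3 - 148*d^2 - 256*d + 1344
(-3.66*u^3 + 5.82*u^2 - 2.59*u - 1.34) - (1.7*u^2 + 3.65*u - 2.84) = -3.66*u^3 + 4.12*u^2 - 6.24*u + 1.5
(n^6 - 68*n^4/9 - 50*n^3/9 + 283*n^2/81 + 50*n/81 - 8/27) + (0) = n^6 - 68*n^4/9 - 50*n^3/9 + 283*n^2/81 + 50*n/81 - 8/27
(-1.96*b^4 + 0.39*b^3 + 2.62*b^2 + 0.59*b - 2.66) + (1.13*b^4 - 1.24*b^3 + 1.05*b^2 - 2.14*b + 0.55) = -0.83*b^4 - 0.85*b^3 + 3.67*b^2 - 1.55*b - 2.11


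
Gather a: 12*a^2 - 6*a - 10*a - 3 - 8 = 12*a^2 - 16*a - 11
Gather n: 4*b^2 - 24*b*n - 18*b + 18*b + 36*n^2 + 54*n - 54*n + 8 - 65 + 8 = 4*b^2 - 24*b*n + 36*n^2 - 49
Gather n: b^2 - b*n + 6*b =b^2 - b*n + 6*b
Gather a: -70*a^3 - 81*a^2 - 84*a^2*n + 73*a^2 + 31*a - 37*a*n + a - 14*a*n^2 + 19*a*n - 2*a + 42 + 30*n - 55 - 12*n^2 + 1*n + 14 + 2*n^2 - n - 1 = -70*a^3 + a^2*(-84*n - 8) + a*(-14*n^2 - 18*n + 30) - 10*n^2 + 30*n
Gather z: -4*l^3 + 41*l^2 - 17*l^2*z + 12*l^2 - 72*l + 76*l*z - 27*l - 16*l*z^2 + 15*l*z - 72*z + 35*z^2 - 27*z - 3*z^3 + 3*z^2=-4*l^3 + 53*l^2 - 99*l - 3*z^3 + z^2*(38 - 16*l) + z*(-17*l^2 + 91*l - 99)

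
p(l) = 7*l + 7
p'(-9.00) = 7.00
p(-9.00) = -56.00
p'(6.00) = 7.00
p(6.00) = 49.00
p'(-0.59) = 7.00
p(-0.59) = 2.87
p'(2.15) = 7.00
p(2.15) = 22.05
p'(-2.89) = 7.00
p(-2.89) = -13.23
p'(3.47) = 7.00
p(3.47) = 31.29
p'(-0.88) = 7.00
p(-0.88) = 0.84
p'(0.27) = 7.00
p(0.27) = 8.89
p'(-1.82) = 7.00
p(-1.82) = -5.74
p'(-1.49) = 7.00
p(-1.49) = -3.43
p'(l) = 7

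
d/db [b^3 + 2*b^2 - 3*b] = 3*b^2 + 4*b - 3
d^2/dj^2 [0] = 0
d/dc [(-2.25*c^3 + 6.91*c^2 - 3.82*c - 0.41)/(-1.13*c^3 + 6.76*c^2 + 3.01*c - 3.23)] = (-7.4017*c^4 - 22.1782*c^3 + 67.0349*c^2 - 39.0954*c + 13.5727)/(1.2769*c^6 - 15.2776*c^5 + 38.895*c^4 + 47.995*c^3 - 34.6095*c^2 - 19.4446*c + 10.4329)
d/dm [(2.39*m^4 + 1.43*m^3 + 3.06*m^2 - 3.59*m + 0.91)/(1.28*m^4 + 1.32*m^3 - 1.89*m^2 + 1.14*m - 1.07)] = (1.3244*m^6 - 16.8678*m^5 + 15.2175*m^4 - 2.1504*m^3 - 11.4906*m^2 - 3.1086*m + 2.8039)/(1.6384*m^8 + 3.3792*m^7 - 3.096*m^6 - 2.0712*m^5 + 3.8425*m^4 - 7.134*m^3 + 5.3442*m^2 - 2.4396*m + 1.1449)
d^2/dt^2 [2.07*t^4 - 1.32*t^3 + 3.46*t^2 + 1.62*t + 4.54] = 24.84*t^2 - 7.92*t + 6.92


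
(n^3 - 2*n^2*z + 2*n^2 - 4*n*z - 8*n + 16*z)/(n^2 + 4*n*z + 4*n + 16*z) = (n^2 - 2*n*z - 2*n + 4*z)/(n + 4*z)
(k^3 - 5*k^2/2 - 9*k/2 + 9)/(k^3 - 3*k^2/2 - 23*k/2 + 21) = (2*k^2 + k - 6)/(2*k^2 + 3*k - 14)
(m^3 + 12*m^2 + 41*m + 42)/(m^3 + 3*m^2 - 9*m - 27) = (m^2 + 9*m + 14)/(m^2 - 9)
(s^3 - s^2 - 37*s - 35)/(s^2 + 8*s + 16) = (s^3 - s^2 - 37*s - 35)/(s^2 + 8*s + 16)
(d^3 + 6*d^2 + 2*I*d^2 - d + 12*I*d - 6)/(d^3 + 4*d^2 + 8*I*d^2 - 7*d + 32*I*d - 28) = (d^2 + d*(6 + I) + 6*I)/(d^2 + d*(4 + 7*I) + 28*I)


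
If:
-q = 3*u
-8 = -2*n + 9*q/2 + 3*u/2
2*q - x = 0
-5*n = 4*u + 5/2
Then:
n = -31/26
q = -135/52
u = 45/52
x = -135/26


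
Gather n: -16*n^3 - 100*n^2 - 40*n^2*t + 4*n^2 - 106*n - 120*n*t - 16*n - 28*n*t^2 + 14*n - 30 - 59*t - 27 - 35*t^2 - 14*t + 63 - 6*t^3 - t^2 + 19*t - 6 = -16*n^3 + n^2*(-40*t - 96) + n*(-28*t^2 - 120*t - 108) - 6*t^3 - 36*t^2 - 54*t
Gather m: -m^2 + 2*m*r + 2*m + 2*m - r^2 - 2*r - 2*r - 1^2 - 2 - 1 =-m^2 + m*(2*r + 4) - r^2 - 4*r - 4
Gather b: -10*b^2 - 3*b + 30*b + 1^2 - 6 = -10*b^2 + 27*b - 5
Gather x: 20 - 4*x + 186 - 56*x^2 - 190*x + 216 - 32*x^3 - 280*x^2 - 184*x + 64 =-32*x^3 - 336*x^2 - 378*x + 486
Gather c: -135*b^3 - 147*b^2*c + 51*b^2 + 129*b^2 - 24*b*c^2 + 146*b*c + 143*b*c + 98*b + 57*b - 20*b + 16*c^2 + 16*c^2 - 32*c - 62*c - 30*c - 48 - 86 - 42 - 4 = -135*b^3 + 180*b^2 + 135*b + c^2*(32 - 24*b) + c*(-147*b^2 + 289*b - 124) - 180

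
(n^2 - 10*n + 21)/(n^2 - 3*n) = (n - 7)/n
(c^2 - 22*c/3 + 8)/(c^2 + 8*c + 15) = (c^2 - 22*c/3 + 8)/(c^2 + 8*c + 15)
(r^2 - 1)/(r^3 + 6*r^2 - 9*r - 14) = (r - 1)/(r^2 + 5*r - 14)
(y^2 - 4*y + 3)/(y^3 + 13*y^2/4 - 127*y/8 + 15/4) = 8*(y^2 - 4*y + 3)/(8*y^3 + 26*y^2 - 127*y + 30)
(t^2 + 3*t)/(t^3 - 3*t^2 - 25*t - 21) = t/(t^2 - 6*t - 7)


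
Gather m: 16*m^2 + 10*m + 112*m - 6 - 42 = 16*m^2 + 122*m - 48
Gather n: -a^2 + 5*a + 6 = -a^2 + 5*a + 6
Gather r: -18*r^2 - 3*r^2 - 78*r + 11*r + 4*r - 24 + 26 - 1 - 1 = -21*r^2 - 63*r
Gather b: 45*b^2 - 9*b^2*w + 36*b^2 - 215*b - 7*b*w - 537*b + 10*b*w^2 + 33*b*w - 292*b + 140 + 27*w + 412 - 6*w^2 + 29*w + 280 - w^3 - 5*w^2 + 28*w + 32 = b^2*(81 - 9*w) + b*(10*w^2 + 26*w - 1044) - w^3 - 11*w^2 + 84*w + 864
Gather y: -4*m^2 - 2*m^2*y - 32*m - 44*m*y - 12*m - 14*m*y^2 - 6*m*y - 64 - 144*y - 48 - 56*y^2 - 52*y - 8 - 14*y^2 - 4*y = -4*m^2 - 44*m + y^2*(-14*m - 70) + y*(-2*m^2 - 50*m - 200) - 120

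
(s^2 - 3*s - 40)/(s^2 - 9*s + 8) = (s + 5)/(s - 1)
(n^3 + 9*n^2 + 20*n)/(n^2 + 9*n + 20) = n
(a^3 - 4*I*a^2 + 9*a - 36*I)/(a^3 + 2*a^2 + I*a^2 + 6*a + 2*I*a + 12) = (a^2 - 7*I*a - 12)/(a^2 + 2*a*(1 - I) - 4*I)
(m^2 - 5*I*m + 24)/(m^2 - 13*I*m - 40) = (m + 3*I)/(m - 5*I)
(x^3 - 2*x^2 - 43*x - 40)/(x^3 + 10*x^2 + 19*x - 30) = (x^2 - 7*x - 8)/(x^2 + 5*x - 6)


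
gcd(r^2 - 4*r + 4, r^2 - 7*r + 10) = r - 2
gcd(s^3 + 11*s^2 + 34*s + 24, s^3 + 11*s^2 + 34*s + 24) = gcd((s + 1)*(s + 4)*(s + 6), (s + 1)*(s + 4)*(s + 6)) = s^3 + 11*s^2 + 34*s + 24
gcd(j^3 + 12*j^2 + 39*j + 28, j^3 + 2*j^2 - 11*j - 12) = j^2 + 5*j + 4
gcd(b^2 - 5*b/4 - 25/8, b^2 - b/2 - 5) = b - 5/2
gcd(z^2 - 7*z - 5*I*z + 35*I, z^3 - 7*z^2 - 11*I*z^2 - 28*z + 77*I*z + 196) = z - 7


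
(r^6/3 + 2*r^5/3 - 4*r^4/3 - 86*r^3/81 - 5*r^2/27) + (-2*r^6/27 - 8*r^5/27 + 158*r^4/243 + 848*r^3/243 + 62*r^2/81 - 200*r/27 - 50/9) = 7*r^6/27 + 10*r^5/27 - 166*r^4/243 + 590*r^3/243 + 47*r^2/81 - 200*r/27 - 50/9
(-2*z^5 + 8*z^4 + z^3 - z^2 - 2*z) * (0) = 0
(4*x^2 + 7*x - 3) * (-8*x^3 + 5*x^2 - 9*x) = -32*x^5 - 36*x^4 + 23*x^3 - 78*x^2 + 27*x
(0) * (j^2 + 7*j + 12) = 0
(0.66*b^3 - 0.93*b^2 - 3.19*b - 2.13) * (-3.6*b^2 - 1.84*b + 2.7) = -2.376*b^5 + 2.1336*b^4 + 14.9772*b^3 + 11.0266*b^2 - 4.6938*b - 5.751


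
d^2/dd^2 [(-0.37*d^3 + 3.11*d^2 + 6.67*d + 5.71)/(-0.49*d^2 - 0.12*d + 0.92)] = (-2.49295*d^3 - 16.882842*d^2 - 18.176496*d - 12.049928)/(0.117649*d^6 + 0.086436*d^5 - 0.641508*d^4 - 0.322848*d^3 + 1.204464*d^2 + 0.304704*d - 0.778688)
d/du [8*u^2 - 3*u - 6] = 16*u - 3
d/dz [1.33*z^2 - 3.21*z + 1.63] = 2.66*z - 3.21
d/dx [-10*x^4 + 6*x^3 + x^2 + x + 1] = -40*x^3 + 18*x^2 + 2*x + 1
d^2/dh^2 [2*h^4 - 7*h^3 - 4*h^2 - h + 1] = 24*h^2 - 42*h - 8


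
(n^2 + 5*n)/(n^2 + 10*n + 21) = n*(n + 5)/(n^2 + 10*n + 21)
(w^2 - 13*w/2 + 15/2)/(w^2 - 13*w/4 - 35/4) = 2*(2*w - 3)/(4*w + 7)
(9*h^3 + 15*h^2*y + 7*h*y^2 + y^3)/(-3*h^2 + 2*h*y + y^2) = (3*h^2 + 4*h*y + y^2)/(-h + y)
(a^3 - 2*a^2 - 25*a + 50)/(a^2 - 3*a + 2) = (a^2 - 25)/(a - 1)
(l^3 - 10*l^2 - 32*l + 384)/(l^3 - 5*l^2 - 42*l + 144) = (l - 8)/(l - 3)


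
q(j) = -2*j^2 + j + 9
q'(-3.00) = 13.00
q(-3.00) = -12.00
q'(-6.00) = 25.00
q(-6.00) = -69.00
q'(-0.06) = 1.24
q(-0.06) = 8.93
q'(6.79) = -26.16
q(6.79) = -76.42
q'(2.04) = -7.16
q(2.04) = 2.72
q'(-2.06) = 9.24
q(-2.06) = -1.55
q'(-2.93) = 12.72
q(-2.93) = -11.10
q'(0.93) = -2.72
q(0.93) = 8.20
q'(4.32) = -16.28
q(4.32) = -24.00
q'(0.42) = -0.68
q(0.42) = 9.07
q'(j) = 1 - 4*j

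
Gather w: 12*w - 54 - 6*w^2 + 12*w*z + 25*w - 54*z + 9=-6*w^2 + w*(12*z + 37) - 54*z - 45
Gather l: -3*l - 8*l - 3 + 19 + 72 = 88 - 11*l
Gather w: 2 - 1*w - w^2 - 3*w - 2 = -w^2 - 4*w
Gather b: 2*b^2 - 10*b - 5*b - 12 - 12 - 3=2*b^2 - 15*b - 27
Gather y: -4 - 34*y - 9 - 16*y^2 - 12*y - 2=-16*y^2 - 46*y - 15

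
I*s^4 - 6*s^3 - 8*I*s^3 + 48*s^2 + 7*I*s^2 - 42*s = s*(s - 7)*(s + 6*I)*(I*s - I)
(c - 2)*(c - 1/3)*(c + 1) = c^3 - 4*c^2/3 - 5*c/3 + 2/3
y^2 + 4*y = y*(y + 4)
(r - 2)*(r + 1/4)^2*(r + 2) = r^4 + r^3/2 - 63*r^2/16 - 2*r - 1/4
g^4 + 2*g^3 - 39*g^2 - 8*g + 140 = (g - 5)*(g - 2)*(g + 2)*(g + 7)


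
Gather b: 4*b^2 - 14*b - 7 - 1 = 4*b^2 - 14*b - 8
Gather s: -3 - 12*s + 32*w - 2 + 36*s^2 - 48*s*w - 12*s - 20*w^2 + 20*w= 36*s^2 + s*(-48*w - 24) - 20*w^2 + 52*w - 5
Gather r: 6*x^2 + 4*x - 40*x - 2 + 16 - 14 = 6*x^2 - 36*x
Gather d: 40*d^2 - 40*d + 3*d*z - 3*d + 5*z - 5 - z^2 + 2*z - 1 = 40*d^2 + d*(3*z - 43) - z^2 + 7*z - 6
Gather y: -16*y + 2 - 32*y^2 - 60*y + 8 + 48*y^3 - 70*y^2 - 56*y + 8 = 48*y^3 - 102*y^2 - 132*y + 18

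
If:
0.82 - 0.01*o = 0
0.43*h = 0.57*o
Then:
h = 108.70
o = 82.00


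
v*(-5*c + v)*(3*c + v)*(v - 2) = -15*c^2*v^2 + 30*c^2*v - 2*c*v^3 + 4*c*v^2 + v^4 - 2*v^3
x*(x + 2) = x^2 + 2*x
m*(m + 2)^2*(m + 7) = m^4 + 11*m^3 + 32*m^2 + 28*m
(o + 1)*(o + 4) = o^2 + 5*o + 4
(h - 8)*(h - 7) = h^2 - 15*h + 56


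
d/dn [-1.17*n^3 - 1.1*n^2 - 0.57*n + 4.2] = -3.51*n^2 - 2.2*n - 0.57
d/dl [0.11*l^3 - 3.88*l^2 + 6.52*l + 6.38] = 0.33*l^2 - 7.76*l + 6.52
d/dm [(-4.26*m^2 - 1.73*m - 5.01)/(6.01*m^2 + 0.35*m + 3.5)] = (8.9063*m^2 + 30.4002*m - 4.3015)/(36.1201*m^4 + 4.207*m^3 + 42.1925*m^2 + 2.45*m + 12.25)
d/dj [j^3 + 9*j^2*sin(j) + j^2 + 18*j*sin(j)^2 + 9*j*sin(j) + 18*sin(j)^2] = 9*j^2*cos(j) + 3*j^2 + 18*j*sin(j) + 18*j*sin(2*j) + 9*j*cos(j) + 2*j + 18*sin(j)^2 + 9*sin(j) + 18*sin(2*j)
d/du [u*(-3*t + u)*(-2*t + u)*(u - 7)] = 12*t^2*u - 42*t^2 - 15*t*u^2 + 70*t*u + 4*u^3 - 21*u^2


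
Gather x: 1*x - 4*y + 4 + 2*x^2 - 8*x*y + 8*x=2*x^2 + x*(9 - 8*y) - 4*y + 4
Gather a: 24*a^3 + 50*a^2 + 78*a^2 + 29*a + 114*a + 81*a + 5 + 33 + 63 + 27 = 24*a^3 + 128*a^2 + 224*a + 128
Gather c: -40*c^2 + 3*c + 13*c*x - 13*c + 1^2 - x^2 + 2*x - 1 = -40*c^2 + c*(13*x - 10) - x^2 + 2*x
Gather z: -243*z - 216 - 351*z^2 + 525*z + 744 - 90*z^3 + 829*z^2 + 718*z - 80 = -90*z^3 + 478*z^2 + 1000*z + 448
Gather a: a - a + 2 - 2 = 0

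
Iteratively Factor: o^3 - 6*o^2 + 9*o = (o)*(o^2 - 6*o + 9) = o*(o - 3)*(o - 3)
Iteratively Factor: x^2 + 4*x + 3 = (x + 3)*(x + 1)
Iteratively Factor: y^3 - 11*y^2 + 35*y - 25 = (y - 1)*(y^2 - 10*y + 25) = (y - 5)*(y - 1)*(y - 5)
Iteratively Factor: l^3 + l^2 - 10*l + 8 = (l - 1)*(l^2 + 2*l - 8) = (l - 2)*(l - 1)*(l + 4)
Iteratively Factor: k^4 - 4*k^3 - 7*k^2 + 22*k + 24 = (k - 4)*(k^3 - 7*k - 6) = (k - 4)*(k - 3)*(k^2 + 3*k + 2) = (k - 4)*(k - 3)*(k + 2)*(k + 1)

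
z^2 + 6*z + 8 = (z + 2)*(z + 4)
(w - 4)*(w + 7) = w^2 + 3*w - 28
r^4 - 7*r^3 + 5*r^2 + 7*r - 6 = (r - 6)*(r - 1)^2*(r + 1)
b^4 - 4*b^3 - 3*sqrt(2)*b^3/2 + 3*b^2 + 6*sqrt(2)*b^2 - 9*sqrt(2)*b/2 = b*(b - 3)*(b - 1)*(b - 3*sqrt(2)/2)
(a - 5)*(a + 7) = a^2 + 2*a - 35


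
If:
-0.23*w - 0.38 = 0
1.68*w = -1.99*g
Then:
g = 1.39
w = -1.65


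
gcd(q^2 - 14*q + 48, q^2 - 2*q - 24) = q - 6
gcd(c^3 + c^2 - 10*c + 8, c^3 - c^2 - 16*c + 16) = c^2 + 3*c - 4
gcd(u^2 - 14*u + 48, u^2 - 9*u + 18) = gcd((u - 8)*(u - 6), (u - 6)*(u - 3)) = u - 6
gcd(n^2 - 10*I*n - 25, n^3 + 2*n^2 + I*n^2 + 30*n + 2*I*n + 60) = n - 5*I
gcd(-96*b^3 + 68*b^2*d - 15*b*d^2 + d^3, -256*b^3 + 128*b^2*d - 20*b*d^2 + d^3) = 32*b^2 - 12*b*d + d^2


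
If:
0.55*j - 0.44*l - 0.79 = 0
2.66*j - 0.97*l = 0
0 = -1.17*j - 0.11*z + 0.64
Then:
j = -1.20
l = -3.30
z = 18.62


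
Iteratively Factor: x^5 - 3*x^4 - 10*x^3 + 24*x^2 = (x)*(x^4 - 3*x^3 - 10*x^2 + 24*x) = x*(x - 2)*(x^3 - x^2 - 12*x) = x*(x - 2)*(x + 3)*(x^2 - 4*x) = x*(x - 4)*(x - 2)*(x + 3)*(x)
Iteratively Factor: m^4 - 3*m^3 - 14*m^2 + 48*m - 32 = (m - 1)*(m^3 - 2*m^2 - 16*m + 32) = (m - 2)*(m - 1)*(m^2 - 16) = (m - 4)*(m - 2)*(m - 1)*(m + 4)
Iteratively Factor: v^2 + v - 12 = (v - 3)*(v + 4)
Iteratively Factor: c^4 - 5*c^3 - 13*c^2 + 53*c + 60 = (c - 5)*(c^3 - 13*c - 12) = (c - 5)*(c + 3)*(c^2 - 3*c - 4) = (c - 5)*(c + 1)*(c + 3)*(c - 4)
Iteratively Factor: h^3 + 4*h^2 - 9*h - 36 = (h + 4)*(h^2 - 9) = (h - 3)*(h + 4)*(h + 3)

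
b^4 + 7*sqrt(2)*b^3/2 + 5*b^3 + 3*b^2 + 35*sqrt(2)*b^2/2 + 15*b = b*(b + 5)*(b + sqrt(2)/2)*(b + 3*sqrt(2))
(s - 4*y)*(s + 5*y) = s^2 + s*y - 20*y^2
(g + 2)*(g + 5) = g^2 + 7*g + 10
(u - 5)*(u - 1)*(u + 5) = u^3 - u^2 - 25*u + 25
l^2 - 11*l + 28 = (l - 7)*(l - 4)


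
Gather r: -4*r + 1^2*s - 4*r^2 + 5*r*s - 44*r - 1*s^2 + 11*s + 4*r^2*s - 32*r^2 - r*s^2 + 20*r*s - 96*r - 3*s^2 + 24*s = r^2*(4*s - 36) + r*(-s^2 + 25*s - 144) - 4*s^2 + 36*s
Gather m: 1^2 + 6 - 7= 0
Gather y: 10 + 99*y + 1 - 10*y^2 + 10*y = -10*y^2 + 109*y + 11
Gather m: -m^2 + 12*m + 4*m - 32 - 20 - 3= -m^2 + 16*m - 55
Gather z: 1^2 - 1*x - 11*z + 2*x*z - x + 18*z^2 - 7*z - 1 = -2*x + 18*z^2 + z*(2*x - 18)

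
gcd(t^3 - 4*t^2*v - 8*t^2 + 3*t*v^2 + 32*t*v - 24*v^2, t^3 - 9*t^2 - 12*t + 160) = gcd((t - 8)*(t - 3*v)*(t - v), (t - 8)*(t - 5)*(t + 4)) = t - 8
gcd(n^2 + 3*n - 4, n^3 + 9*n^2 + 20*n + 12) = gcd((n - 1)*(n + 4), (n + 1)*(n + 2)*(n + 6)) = 1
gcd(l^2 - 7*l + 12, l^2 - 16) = l - 4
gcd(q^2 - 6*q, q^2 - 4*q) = q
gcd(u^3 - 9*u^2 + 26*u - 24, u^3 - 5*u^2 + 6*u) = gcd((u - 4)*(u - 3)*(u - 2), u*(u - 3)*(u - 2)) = u^2 - 5*u + 6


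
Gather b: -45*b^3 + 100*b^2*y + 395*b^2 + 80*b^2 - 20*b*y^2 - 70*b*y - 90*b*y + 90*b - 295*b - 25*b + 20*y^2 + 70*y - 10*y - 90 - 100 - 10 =-45*b^3 + b^2*(100*y + 475) + b*(-20*y^2 - 160*y - 230) + 20*y^2 + 60*y - 200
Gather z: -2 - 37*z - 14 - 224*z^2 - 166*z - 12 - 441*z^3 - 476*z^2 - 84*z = -441*z^3 - 700*z^2 - 287*z - 28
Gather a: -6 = -6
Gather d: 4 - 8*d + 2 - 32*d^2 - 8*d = -32*d^2 - 16*d + 6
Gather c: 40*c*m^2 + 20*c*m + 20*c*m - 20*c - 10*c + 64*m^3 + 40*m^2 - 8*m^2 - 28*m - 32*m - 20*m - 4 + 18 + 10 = c*(40*m^2 + 40*m - 30) + 64*m^3 + 32*m^2 - 80*m + 24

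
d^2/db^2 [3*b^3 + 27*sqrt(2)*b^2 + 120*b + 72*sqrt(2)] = 18*b + 54*sqrt(2)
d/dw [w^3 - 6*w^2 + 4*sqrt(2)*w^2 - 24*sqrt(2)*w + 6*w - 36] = 3*w^2 - 12*w + 8*sqrt(2)*w - 24*sqrt(2) + 6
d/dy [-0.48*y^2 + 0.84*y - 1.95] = 0.84 - 0.96*y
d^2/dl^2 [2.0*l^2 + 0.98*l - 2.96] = 4.00000000000000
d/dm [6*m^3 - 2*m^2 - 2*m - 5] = 18*m^2 - 4*m - 2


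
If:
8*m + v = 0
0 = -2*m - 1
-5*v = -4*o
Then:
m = -1/2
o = 5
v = 4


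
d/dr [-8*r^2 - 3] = -16*r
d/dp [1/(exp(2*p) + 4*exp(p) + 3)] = 2*(-exp(p) - 2)*exp(p)/(exp(2*p) + 4*exp(p) + 3)^2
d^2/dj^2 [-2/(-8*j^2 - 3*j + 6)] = 4*(-64*j^2 - 24*j + (16*j + 3)^2 + 48)/(8*j^2 + 3*j - 6)^3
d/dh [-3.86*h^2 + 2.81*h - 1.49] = 2.81 - 7.72*h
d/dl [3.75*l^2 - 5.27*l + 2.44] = 7.5*l - 5.27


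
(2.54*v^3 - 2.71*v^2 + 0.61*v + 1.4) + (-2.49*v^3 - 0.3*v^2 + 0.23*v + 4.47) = 0.0499999999999998*v^3 - 3.01*v^2 + 0.84*v + 5.87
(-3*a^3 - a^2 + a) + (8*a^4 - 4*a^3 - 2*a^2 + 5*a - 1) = 8*a^4 - 7*a^3 - 3*a^2 + 6*a - 1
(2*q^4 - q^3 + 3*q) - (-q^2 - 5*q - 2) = 2*q^4 - q^3 + q^2 + 8*q + 2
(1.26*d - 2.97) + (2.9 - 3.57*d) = -2.31*d - 0.0700000000000003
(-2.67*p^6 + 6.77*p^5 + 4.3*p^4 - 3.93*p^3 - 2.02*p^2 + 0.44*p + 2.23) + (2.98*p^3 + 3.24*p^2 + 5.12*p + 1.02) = -2.67*p^6 + 6.77*p^5 + 4.3*p^4 - 0.95*p^3 + 1.22*p^2 + 5.56*p + 3.25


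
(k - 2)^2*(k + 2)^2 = k^4 - 8*k^2 + 16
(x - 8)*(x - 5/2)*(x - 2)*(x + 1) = x^4 - 23*x^3/2 + 57*x^2/2 + x - 40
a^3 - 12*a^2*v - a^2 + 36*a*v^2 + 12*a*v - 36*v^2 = (a - 1)*(a - 6*v)^2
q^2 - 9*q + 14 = (q - 7)*(q - 2)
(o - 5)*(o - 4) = o^2 - 9*o + 20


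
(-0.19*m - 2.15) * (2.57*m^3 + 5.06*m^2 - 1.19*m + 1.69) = -0.4883*m^4 - 6.4869*m^3 - 10.6529*m^2 + 2.2374*m - 3.6335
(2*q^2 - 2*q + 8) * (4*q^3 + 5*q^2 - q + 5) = 8*q^5 + 2*q^4 + 20*q^3 + 52*q^2 - 18*q + 40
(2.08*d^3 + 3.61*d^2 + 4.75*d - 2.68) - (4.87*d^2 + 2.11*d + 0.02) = 2.08*d^3 - 1.26*d^2 + 2.64*d - 2.7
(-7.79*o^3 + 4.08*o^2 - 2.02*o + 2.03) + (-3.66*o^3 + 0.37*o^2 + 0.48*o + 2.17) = -11.45*o^3 + 4.45*o^2 - 1.54*o + 4.2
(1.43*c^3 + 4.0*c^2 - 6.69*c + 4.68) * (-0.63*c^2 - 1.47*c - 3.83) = -0.9009*c^5 - 4.6221*c^4 - 7.1422*c^3 - 8.4341*c^2 + 18.7431*c - 17.9244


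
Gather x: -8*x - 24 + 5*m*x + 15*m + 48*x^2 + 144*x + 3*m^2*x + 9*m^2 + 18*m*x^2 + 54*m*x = 9*m^2 + 15*m + x^2*(18*m + 48) + x*(3*m^2 + 59*m + 136) - 24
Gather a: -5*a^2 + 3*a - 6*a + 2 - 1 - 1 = -5*a^2 - 3*a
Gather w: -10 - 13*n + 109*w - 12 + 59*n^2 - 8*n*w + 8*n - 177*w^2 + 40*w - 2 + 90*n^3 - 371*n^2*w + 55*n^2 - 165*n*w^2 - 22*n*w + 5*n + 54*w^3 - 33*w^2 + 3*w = 90*n^3 + 114*n^2 + 54*w^3 + w^2*(-165*n - 210) + w*(-371*n^2 - 30*n + 152) - 24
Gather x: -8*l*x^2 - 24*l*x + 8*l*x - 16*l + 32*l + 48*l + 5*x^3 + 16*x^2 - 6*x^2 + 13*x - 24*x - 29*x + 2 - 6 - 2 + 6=64*l + 5*x^3 + x^2*(10 - 8*l) + x*(-16*l - 40)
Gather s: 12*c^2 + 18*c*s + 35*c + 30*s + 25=12*c^2 + 35*c + s*(18*c + 30) + 25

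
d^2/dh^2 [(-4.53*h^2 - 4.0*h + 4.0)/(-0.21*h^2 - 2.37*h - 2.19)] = (-4.156362*h^3 - 13.558482*h^2 - 22.9824*h - 39.325734)/(0.009261*h^6 + 0.313551*h^5 + 3.828384*h^4 + 19.851831*h^3 + 39.924576*h^2 + 34.100271*h + 10.503459)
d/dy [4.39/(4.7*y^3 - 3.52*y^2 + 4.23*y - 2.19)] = (-61.899*y^2 + 30.9056*y - 18.5697)/(4.7*y^3 - 3.52*y^2 + 4.23*y - 2.19)^2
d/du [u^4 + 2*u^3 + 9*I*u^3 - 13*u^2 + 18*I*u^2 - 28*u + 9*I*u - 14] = 4*u^3 + u^2*(6 + 27*I) + u*(-26 + 36*I) - 28 + 9*I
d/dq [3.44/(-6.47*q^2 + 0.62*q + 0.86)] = (44.5136*q - 2.1328)/(-6.47*q^2 + 0.62*q + 0.86)^2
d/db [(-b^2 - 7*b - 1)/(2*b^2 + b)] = (13*b^2 + 4*b + 1)/(b^2*(4*b^2 + 4*b + 1))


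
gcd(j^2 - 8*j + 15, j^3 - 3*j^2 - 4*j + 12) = j - 3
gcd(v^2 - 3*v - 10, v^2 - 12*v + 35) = v - 5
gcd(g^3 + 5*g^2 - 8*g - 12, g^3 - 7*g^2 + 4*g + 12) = g^2 - g - 2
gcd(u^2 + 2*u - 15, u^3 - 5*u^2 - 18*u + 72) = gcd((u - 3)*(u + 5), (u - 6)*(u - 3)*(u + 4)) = u - 3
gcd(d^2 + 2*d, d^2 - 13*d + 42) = 1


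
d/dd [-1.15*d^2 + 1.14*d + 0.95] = 1.14 - 2.3*d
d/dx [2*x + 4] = 2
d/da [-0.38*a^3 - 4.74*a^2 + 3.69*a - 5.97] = -1.14*a^2 - 9.48*a + 3.69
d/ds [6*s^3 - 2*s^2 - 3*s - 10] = 18*s^2 - 4*s - 3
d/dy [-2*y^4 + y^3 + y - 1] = -8*y^3 + 3*y^2 + 1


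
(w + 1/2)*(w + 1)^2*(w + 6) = w^4 + 17*w^3/2 + 17*w^2 + 25*w/2 + 3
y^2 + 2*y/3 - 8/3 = (y - 4/3)*(y + 2)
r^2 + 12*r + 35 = (r + 5)*(r + 7)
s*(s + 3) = s^2 + 3*s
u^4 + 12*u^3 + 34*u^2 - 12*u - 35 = (u - 1)*(u + 1)*(u + 5)*(u + 7)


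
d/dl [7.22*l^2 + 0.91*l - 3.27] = 14.44*l + 0.91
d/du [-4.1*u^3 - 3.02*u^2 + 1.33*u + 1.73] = -12.3*u^2 - 6.04*u + 1.33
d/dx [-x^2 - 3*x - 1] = -2*x - 3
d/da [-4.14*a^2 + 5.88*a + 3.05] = 5.88 - 8.28*a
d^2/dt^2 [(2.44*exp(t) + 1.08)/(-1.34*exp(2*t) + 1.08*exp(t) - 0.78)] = (-4.381264*exp(4*t) - 11.28816*exp(3*t) + 19.990656*exp(2*t) + 1.200096*exp(t) - 2.394288)*exp(t)/(2.406104*exp(6*t) - 5.817744*exp(5*t) + 8.890632*exp(4*t) - 8.032608*exp(3*t) + 5.175144*exp(2*t) - 1.971216*exp(t) + 0.474552)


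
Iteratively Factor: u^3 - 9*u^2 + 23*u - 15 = (u - 3)*(u^2 - 6*u + 5) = (u - 3)*(u - 1)*(u - 5)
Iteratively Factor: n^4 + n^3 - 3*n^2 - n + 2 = (n - 1)*(n^3 + 2*n^2 - n - 2) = (n - 1)*(n + 1)*(n^2 + n - 2) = (n - 1)*(n + 1)*(n + 2)*(n - 1)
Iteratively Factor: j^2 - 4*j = (j - 4)*(j)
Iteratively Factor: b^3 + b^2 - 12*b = (b)*(b^2 + b - 12) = b*(b + 4)*(b - 3)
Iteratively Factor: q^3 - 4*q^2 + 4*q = (q - 2)*(q^2 - 2*q) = (q - 2)^2*(q)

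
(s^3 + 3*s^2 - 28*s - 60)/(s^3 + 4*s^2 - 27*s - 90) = (s + 2)/(s + 3)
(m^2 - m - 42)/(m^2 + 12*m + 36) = (m - 7)/(m + 6)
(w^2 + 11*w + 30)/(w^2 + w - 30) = (w + 5)/(w - 5)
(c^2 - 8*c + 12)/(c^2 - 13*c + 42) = (c - 2)/(c - 7)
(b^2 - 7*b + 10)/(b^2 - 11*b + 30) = (b - 2)/(b - 6)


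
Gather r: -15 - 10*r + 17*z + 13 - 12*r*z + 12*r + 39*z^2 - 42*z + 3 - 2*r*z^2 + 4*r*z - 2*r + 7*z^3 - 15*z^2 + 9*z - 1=r*(-2*z^2 - 8*z) + 7*z^3 + 24*z^2 - 16*z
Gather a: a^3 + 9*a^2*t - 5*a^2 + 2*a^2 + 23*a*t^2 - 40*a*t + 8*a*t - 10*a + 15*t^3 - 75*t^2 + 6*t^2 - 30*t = a^3 + a^2*(9*t - 3) + a*(23*t^2 - 32*t - 10) + 15*t^3 - 69*t^2 - 30*t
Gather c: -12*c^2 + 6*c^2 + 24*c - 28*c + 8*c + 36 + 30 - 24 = -6*c^2 + 4*c + 42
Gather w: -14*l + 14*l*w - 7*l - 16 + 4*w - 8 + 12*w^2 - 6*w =-21*l + 12*w^2 + w*(14*l - 2) - 24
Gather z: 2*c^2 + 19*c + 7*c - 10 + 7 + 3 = 2*c^2 + 26*c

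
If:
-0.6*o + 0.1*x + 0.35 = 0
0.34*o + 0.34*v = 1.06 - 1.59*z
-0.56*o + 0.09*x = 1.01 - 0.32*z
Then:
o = 16.0*z - 66.25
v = 69.3676470588235 - 20.6764705882353*z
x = 96.0*z - 401.0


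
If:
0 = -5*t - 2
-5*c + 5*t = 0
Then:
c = -2/5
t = -2/5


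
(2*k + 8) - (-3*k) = 5*k + 8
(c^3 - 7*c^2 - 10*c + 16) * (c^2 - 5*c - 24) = c^5 - 12*c^4 + c^3 + 234*c^2 + 160*c - 384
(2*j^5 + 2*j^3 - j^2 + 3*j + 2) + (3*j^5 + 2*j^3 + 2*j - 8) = 5*j^5 + 4*j^3 - j^2 + 5*j - 6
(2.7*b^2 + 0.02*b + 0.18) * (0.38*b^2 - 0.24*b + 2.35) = 1.026*b^4 - 0.6404*b^3 + 6.4086*b^2 + 0.0038*b + 0.423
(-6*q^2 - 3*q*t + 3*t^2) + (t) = -6*q^2 - 3*q*t + 3*t^2 + t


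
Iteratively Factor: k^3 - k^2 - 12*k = (k)*(k^2 - k - 12) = k*(k + 3)*(k - 4)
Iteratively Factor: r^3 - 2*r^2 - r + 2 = (r - 2)*(r^2 - 1) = (r - 2)*(r + 1)*(r - 1)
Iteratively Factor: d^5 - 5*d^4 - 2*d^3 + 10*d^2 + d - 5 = (d + 1)*(d^4 - 6*d^3 + 4*d^2 + 6*d - 5) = (d - 1)*(d + 1)*(d^3 - 5*d^2 - d + 5) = (d - 1)*(d + 1)^2*(d^2 - 6*d + 5) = (d - 1)^2*(d + 1)^2*(d - 5)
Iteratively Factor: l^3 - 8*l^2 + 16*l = (l)*(l^2 - 8*l + 16) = l*(l - 4)*(l - 4)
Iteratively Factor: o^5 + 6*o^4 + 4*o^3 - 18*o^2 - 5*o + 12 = (o + 3)*(o^4 + 3*o^3 - 5*o^2 - 3*o + 4) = (o - 1)*(o + 3)*(o^3 + 4*o^2 - o - 4) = (o - 1)*(o + 1)*(o + 3)*(o^2 + 3*o - 4) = (o - 1)^2*(o + 1)*(o + 3)*(o + 4)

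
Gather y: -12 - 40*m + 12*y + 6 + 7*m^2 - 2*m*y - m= 7*m^2 - 41*m + y*(12 - 2*m) - 6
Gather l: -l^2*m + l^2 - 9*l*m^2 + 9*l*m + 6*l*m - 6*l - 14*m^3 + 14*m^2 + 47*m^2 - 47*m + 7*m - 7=l^2*(1 - m) + l*(-9*m^2 + 15*m - 6) - 14*m^3 + 61*m^2 - 40*m - 7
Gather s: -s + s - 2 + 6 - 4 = 0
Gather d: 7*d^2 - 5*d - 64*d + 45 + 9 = 7*d^2 - 69*d + 54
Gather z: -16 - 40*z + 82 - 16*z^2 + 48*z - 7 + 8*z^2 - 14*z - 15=-8*z^2 - 6*z + 44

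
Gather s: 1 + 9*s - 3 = 9*s - 2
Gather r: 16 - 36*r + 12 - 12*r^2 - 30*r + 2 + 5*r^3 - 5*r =5*r^3 - 12*r^2 - 71*r + 30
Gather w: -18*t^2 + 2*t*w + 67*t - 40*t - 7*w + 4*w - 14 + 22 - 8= -18*t^2 + 27*t + w*(2*t - 3)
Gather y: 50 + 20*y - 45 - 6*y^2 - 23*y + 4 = -6*y^2 - 3*y + 9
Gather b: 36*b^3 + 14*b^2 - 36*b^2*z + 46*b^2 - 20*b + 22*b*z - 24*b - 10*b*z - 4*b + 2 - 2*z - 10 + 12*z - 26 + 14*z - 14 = 36*b^3 + b^2*(60 - 36*z) + b*(12*z - 48) + 24*z - 48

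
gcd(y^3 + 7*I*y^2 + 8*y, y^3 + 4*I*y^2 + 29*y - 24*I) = y^2 + 7*I*y + 8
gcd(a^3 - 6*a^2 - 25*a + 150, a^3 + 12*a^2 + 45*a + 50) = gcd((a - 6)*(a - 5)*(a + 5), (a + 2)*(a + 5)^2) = a + 5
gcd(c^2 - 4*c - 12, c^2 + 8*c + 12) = c + 2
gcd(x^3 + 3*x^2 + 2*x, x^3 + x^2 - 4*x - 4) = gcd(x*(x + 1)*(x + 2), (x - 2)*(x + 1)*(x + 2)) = x^2 + 3*x + 2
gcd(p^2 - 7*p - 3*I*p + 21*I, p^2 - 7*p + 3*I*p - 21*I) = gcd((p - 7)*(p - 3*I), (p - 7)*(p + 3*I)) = p - 7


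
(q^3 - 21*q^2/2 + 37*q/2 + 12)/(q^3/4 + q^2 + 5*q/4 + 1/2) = 2*(2*q^3 - 21*q^2 + 37*q + 24)/(q^3 + 4*q^2 + 5*q + 2)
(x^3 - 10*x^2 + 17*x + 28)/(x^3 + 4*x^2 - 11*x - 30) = (x^3 - 10*x^2 + 17*x + 28)/(x^3 + 4*x^2 - 11*x - 30)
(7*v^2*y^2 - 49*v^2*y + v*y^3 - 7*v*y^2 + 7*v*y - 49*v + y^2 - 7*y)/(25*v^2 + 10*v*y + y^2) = (7*v^2*y^2 - 49*v^2*y + v*y^3 - 7*v*y^2 + 7*v*y - 49*v + y^2 - 7*y)/(25*v^2 + 10*v*y + y^2)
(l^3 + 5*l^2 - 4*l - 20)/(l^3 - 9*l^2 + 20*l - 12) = (l^2 + 7*l + 10)/(l^2 - 7*l + 6)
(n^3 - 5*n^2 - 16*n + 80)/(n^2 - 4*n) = n - 1 - 20/n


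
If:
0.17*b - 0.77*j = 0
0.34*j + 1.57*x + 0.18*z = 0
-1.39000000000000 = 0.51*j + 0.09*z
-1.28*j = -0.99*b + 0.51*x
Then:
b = 1.37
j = 0.30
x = 1.90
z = -17.16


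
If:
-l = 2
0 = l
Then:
No Solution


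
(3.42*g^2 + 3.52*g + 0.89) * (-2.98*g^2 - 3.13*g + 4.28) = -10.1916*g^4 - 21.1942*g^3 + 0.967800000000001*g^2 + 12.2799*g + 3.8092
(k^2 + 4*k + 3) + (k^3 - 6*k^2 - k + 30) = k^3 - 5*k^2 + 3*k + 33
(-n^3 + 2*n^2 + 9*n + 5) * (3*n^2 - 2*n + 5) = -3*n^5 + 8*n^4 + 18*n^3 + 7*n^2 + 35*n + 25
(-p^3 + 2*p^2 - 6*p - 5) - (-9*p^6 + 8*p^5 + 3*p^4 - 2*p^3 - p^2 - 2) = 9*p^6 - 8*p^5 - 3*p^4 + p^3 + 3*p^2 - 6*p - 3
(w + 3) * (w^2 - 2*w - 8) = w^3 + w^2 - 14*w - 24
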